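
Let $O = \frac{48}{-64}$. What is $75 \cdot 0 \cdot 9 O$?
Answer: $0$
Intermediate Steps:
$O = - \frac{3}{4}$ ($O = 48 \left(- \frac{1}{64}\right) = - \frac{3}{4} \approx -0.75$)
$75 \cdot 0 \cdot 9 O = 75 \cdot 0 \cdot 9 \left(- \frac{3}{4}\right) = 75 \cdot 0 \left(- \frac{3}{4}\right) = 0 \left(- \frac{3}{4}\right) = 0$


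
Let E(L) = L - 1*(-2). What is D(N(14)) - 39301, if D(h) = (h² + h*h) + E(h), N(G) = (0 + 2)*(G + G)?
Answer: -32971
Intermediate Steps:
N(G) = 4*G (N(G) = 2*(2*G) = 4*G)
E(L) = 2 + L (E(L) = L + 2 = 2 + L)
D(h) = 2 + h + 2*h² (D(h) = (h² + h*h) + (2 + h) = (h² + h²) + (2 + h) = 2*h² + (2 + h) = 2 + h + 2*h²)
D(N(14)) - 39301 = (2 + 4*14 + 2*(4*14)²) - 39301 = (2 + 56 + 2*56²) - 39301 = (2 + 56 + 2*3136) - 39301 = (2 + 56 + 6272) - 39301 = 6330 - 39301 = -32971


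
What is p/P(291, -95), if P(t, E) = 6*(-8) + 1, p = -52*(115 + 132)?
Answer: 12844/47 ≈ 273.28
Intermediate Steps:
p = -12844 (p = -52*247 = -12844)
P(t, E) = -47 (P(t, E) = -48 + 1 = -47)
p/P(291, -95) = -12844/(-47) = -12844*(-1/47) = 12844/47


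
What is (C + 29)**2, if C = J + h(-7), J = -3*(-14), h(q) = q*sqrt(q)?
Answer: 4698 - 994*I*sqrt(7) ≈ 4698.0 - 2629.9*I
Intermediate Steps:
h(q) = q**(3/2)
J = 42
C = 42 - 7*I*sqrt(7) (C = 42 + (-7)**(3/2) = 42 - 7*I*sqrt(7) ≈ 42.0 - 18.52*I)
(C + 29)**2 = ((42 - 7*I*sqrt(7)) + 29)**2 = (71 - 7*I*sqrt(7))**2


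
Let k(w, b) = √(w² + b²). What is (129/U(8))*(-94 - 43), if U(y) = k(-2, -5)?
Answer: -17673*√29/29 ≈ -3281.8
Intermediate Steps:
k(w, b) = √(b² + w²)
U(y) = √29 (U(y) = √((-5)² + (-2)²) = √(25 + 4) = √29)
(129/U(8))*(-94 - 43) = (129/(√29))*(-94 - 43) = (129*(√29/29))*(-137) = (129*√29/29)*(-137) = -17673*√29/29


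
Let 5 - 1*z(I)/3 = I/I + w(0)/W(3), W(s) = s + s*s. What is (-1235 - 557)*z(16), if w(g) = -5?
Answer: -23744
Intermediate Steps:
W(s) = s + s**2
z(I) = 53/4 (z(I) = 15 - 3*(I/I - 5*1/(3*(1 + 3))) = 15 - 3*(1 - 5/(3*4)) = 15 - 3*(1 - 5/12) = 15 - 3*7/12 = 15 - 7/4 = 53/4)
(-1235 - 557)*z(16) = (-1235 - 557)*(53/4) = -1792*53/4 = -23744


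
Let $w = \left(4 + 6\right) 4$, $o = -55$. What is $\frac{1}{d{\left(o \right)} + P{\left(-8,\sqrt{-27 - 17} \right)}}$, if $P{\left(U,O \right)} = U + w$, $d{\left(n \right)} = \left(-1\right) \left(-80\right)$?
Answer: $\frac{1}{112} \approx 0.0089286$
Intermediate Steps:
$d{\left(n \right)} = 80$
$w = 40$ ($w = 10 \cdot 4 = 40$)
$P{\left(U,O \right)} = 40 + U$ ($P{\left(U,O \right)} = U + 40 = 40 + U$)
$\frac{1}{d{\left(o \right)} + P{\left(-8,\sqrt{-27 - 17} \right)}} = \frac{1}{80 + \left(40 - 8\right)} = \frac{1}{80 + 32} = \frac{1}{112}$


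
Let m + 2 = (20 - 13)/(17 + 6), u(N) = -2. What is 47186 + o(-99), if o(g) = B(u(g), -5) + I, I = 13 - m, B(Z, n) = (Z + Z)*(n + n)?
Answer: 1086536/23 ≈ 47241.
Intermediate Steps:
B(Z, n) = 4*Z*n (B(Z, n) = (2*Z)*(2*n) = 4*Z*n)
m = -39/23 (m = -2 + (20 - 13)/(17 + 6) = -2 + 7/23 = -39/23 ≈ -1.6957)
I = 338/23 (I = 13 - 1*(-39/23) = 13 + 39/23 = 338/23 ≈ 14.696)
o(g) = 1258/23 (o(g) = 4*(-2)*(-5) + 338/23 = 40 + 338/23 = 1258/23)
47186 + o(-99) = 47186 + 1258/23 = 1086536/23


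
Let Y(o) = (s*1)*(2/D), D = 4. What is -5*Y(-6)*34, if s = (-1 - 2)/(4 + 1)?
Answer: 51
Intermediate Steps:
s = -⅗ (s = -3/5 = -3*⅕ = -⅗ ≈ -0.60000)
Y(o) = -3/10 (Y(o) = (-⅗*1)*(2/4) = -6/(5*4) = -⅗*½ = -3/10)
-5*Y(-6)*34 = -5*(-3/10)*34 = (3/2)*34 = 51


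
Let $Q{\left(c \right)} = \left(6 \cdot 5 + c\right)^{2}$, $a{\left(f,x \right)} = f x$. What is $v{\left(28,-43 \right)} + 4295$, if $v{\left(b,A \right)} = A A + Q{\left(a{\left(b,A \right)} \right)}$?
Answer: $1384420$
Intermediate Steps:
$Q{\left(c \right)} = \left(30 + c\right)^{2}$
$v{\left(b,A \right)} = A^{2} + \left(30 + A b\right)^{2}$ ($v{\left(b,A \right)} = A A + \left(30 + b A\right)^{2} = A^{2} + \left(30 + A b\right)^{2}$)
$v{\left(28,-43 \right)} + 4295 = \left(\left(-43\right)^{2} + \left(30 - 1204\right)^{2}\right) + 4295 = \left(1849 + \left(30 - 1204\right)^{2}\right) + 4295 = \left(1849 + \left(-1174\right)^{2}\right) + 4295 = \left(1849 + 1378276\right) + 4295 = 1380125 + 4295 = 1384420$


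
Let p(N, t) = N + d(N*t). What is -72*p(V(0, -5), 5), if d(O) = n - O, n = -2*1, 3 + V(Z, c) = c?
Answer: -2160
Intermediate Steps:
V(Z, c) = -3 + c
n = -2
d(O) = -2 - O
p(N, t) = -2 + N - N*t (p(N, t) = N + (-2 - N*t) = -2 + N - N*t)
-72*p(V(0, -5), 5) = -72*(-2 + (-3 - 5) - 1*(-3 - 5)*5) = -72*(-2 - 8 - 1*(-8)*5) = -72*(-2 - 8 + 40) = -72*30 = -2160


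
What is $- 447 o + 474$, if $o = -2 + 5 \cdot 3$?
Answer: $-5337$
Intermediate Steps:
$o = 13$ ($o = -2 + 15 = 13$)
$- 447 o + 474 = \left(-447\right) 13 + 474 = -5811 + 474 = -5337$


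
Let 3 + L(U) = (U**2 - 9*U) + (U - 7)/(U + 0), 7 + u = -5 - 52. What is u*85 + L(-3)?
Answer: -16211/3 ≈ -5403.7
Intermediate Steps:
u = -64 (u = -7 + (-5 - 52) = -7 - 57 = -64)
L(U) = -3 + U**2 - 9*U + (-7 + U)/U (L(U) = -3 + ((U**2 - 9*U) + (U - 7)/(U + 0)) = -3 + ((U**2 - 9*U) + (-7 + U)/U) = -3 + (U**2 - 9*U + (-7 + U)/U) = -3 + U**2 - 9*U + (-7 + U)/U)
u*85 + L(-3) = -64*85 + (-2 + (-3)**2 - 9*(-3) - 7/(-3)) = -5440 + (-2 + 9 + 27 - 7*(-1/3)) = -5440 + (-2 + 9 + 27 + 7/3) = -5440 + 109/3 = -16211/3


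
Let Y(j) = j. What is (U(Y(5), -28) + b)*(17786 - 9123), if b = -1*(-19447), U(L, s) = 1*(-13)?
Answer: 168356742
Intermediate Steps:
U(L, s) = -13
b = 19447
(U(Y(5), -28) + b)*(17786 - 9123) = (-13 + 19447)*(17786 - 9123) = 19434*8663 = 168356742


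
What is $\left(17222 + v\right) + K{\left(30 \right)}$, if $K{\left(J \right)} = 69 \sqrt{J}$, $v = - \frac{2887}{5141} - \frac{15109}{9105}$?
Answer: $\frac{806037278206}{46808805} + 69 \sqrt{30} \approx 17598.0$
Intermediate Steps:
$v = - \frac{103961504}{46808805}$ ($v = \left(-2887\right) \frac{1}{5141} - \frac{15109}{9105} = - \frac{2887}{5141} - \frac{15109}{9105} = - \frac{103961504}{46808805} \approx -2.221$)
$\left(17222 + v\right) + K{\left(30 \right)} = \left(17222 - \frac{103961504}{46808805}\right) + 69 \sqrt{30} = \frac{806037278206}{46808805} + 69 \sqrt{30}$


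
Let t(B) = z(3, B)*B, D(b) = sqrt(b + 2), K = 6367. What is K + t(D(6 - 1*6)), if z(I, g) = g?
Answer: 6369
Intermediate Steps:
D(b) = sqrt(2 + b)
t(B) = B**2 (t(B) = B*B = B**2)
K + t(D(6 - 1*6)) = 6367 + (sqrt(2 + (6 - 1*6)))**2 = 6367 + (sqrt(2 + (6 - 6)))**2 = 6367 + (sqrt(2 + 0))**2 = 6367 + (sqrt(2))**2 = 6367 + 2 = 6369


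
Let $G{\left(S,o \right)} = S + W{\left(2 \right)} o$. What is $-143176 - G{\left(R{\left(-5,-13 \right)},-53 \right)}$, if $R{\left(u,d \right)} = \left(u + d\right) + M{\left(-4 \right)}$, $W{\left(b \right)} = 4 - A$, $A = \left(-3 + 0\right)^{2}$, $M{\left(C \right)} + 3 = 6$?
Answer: $-143426$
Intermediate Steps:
$M{\left(C \right)} = 3$ ($M{\left(C \right)} = -3 + 6 = 3$)
$A = 9$ ($A = \left(-3\right)^{2} = 9$)
$W{\left(b \right)} = -5$ ($W{\left(b \right)} = 4 - 9 = -5$)
$R{\left(u,d \right)} = 3 + d + u$ ($R{\left(u,d \right)} = \left(u + d\right) + 3 = \left(d + u\right) + 3 = 3 + d + u$)
$G{\left(S,o \right)} = S - 5 o$
$-143176 - G{\left(R{\left(-5,-13 \right)},-53 \right)} = -143176 - \left(\left(3 - 13 - 5\right) - -265\right) = -143176 - \left(-15 + 265\right) = -143176 - 250 = -143426$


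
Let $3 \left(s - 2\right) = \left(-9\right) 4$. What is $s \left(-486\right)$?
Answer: $4860$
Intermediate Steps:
$s = -10$ ($s = 2 + \frac{\left(-9\right) 4}{3} = 2 + \frac{1}{3} \left(-36\right) = 2 - 12 = -10$)
$s \left(-486\right) = \left(-10\right) \left(-486\right) = 4860$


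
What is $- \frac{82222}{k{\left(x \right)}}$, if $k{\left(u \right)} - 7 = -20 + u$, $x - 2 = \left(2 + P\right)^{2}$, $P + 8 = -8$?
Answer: $- \frac{82222}{185} \approx -444.44$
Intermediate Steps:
$P = -16$ ($P = -8 - 8 = -16$)
$x = 198$ ($x = 2 + \left(2 - 16\right)^{2} = 2 + \left(-14\right)^{2} = 2 + 196 = 198$)
$k{\left(u \right)} = -13 + u$ ($k{\left(u \right)} = 7 + \left(-20 + u\right) = -13 + u$)
$- \frac{82222}{k{\left(x \right)}} = - \frac{82222}{-13 + 198} = - \frac{82222}{185}$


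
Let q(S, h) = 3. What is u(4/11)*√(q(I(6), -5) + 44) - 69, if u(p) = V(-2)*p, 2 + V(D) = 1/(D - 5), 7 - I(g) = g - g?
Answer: -69 - 60*√47/77 ≈ -74.342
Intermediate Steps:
I(g) = 7 (I(g) = 7 - (g - g) = 7 - 1*0 = 7 + 0 = 7)
V(D) = -2 + 1/(-5 + D) (V(D) = -2 + 1/(D - 5) = -2 + 1/(-5 + D))
u(p) = -15*p/7 (u(p) = ((11 - 2*(-2))/(-5 - 2))*p = ((11 + 4)/(-7))*p = (-⅐*15)*p = -15*p/7)
u(4/11)*√(q(I(6), -5) + 44) - 69 = (-60/(7*11))*√(3 + 44) - 69 = (-60/(7*11))*√47 - 69 = (-15/7*4/11)*√47 - 69 = -60*√47/77 - 69 = -69 - 60*√47/77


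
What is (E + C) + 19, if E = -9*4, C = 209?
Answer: 192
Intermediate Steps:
E = -36
(E + C) + 19 = (-36 + 209) + 19 = 173 + 19 = 192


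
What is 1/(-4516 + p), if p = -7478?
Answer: -1/11994 ≈ -8.3375e-5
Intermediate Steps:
1/(-4516 + p) = 1/(-4516 - 7478) = 1/(-11994) = -1/11994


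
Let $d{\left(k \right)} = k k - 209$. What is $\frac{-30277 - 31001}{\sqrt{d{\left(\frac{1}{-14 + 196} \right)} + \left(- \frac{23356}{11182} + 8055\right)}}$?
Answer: $- \frac{11152596 \sqrt{8121840106534753}}{1452663227783} \approx -691.89$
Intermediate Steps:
$d{\left(k \right)} = -209 + k^{2}$ ($d{\left(k \right)} = k^{2} - 209 = -209 + k^{2}$)
$\frac{-30277 - 31001}{\sqrt{d{\left(\frac{1}{-14 + 196} \right)} + \left(- \frac{23356}{11182} + 8055\right)}} = \frac{-30277 - 31001}{\sqrt{\left(-209 + \left(\frac{1}{-14 + 196}\right)^{2}\right) + \left(- \frac{23356}{11182} + 8055\right)}} = \frac{-30277 - 31001}{\sqrt{\left(-209 + \left(\frac{1}{182}\right)^{2}\right) + \left(\left(-23356\right) \frac{1}{11182} + 8055\right)}} = - \frac{61278}{\sqrt{\left(-209 + \left(\frac{1}{182}\right)^{2}\right) + \left(- \frac{11678}{5591} + 8055\right)}} = - \frac{61278}{\sqrt{\left(-209 + \frac{1}{33124}\right) + \frac{45023827}{5591}}} = - \frac{61278}{\sqrt{- \frac{6922915}{33124} + \frac{45023827}{5591}}} = - \frac{61278}{\sqrt{\frac{1452663227783}{185196284}}} = - \frac{61278}{\frac{1}{1017562} \sqrt{8121840106534753}} = - 61278 \frac{182 \sqrt{8121840106534753}}{1452663227783} = - \frac{11152596 \sqrt{8121840106534753}}{1452663227783}$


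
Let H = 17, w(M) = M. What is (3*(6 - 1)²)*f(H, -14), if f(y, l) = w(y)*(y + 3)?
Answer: 25500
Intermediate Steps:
f(y, l) = y*(3 + y) (f(y, l) = y*(y + 3) = y*(3 + y))
(3*(6 - 1)²)*f(H, -14) = (3*(6 - 1)²)*(17*(3 + 17)) = (3*5²)*(17*20) = (3*25)*340 = 75*340 = 25500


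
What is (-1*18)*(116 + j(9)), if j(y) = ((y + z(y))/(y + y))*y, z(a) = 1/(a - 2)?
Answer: -15192/7 ≈ -2170.3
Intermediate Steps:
z(a) = 1/(-2 + a)
j(y) = y/2 + 1/(2*(-2 + y)) (j(y) = ((y + 1/(-2 + y))/(y + y))*y = ((y + 1/(-2 + y))/((2*y)))*y = ((y + 1/(-2 + y))*(1/(2*y)))*y = ((y + 1/(-2 + y))/(2*y))*y = y/2 + 1/(2*(-2 + y)))
(-1*18)*(116 + j(9)) = (-1*18)*(116 + (1 + 9*(-2 + 9))/(2*(-2 + 9))) = -18*(116 + (½)*(1 + 9*7)/7) = -18*(116 + (½)*(⅐)*(1 + 63)) = -18*(116 + (½)*(⅐)*64) = -18*(116 + 32/7) = -18*844/7 = -15192/7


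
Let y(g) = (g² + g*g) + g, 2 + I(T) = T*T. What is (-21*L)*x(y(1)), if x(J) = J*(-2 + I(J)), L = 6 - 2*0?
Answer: -1890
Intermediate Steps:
L = 6 (L = 6 + 0 = 6)
I(T) = -2 + T² (I(T) = -2 + T*T = -2 + T²)
y(g) = g + 2*g² (y(g) = (g² + g²) + g = 2*g² + g = g + 2*g²)
x(J) = J*(-4 + J²) (x(J) = J*(-2 + (-2 + J²)) = J*(-4 + J²))
(-21*L)*x(y(1)) = (-21*6)*((1*(1 + 2*1))*(-4 + (1*(1 + 2*1))²)) = -126*1*(1 + 2)*(-4 + (1*(1 + 2))²) = -126*1*3*(-4 + (1*3)²) = -378*(-4 + 3²) = -378*(-4 + 9) = -378*5 = -126*15 = -1890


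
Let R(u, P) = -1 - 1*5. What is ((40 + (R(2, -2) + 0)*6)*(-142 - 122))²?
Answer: 1115136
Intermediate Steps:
R(u, P) = -6 (R(u, P) = -1 - 5 = -6)
((40 + (R(2, -2) + 0)*6)*(-142 - 122))² = ((40 + (-6 + 0)*6)*(-142 - 122))² = ((40 - 6*6)*(-264))² = ((40 - 36)*(-264))² = (4*(-264))² = (-1056)² = 1115136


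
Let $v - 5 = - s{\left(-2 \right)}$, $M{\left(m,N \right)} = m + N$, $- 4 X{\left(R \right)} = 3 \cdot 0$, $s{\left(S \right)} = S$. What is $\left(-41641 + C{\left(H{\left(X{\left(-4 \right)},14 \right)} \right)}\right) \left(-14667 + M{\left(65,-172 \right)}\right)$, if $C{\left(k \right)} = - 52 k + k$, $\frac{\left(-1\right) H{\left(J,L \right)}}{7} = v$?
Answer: $578283908$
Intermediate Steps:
$X{\left(R \right)} = 0$ ($X{\left(R \right)} = - \frac{3 \cdot 0}{4} = \left(- \frac{1}{4}\right) 0 = 0$)
$M{\left(m,N \right)} = N + m$
$v = 7$ ($v = 5 - -2 = 5 + 2 = 7$)
$H{\left(J,L \right)} = -49$ ($H{\left(J,L \right)} = \left(-7\right) 7 = -49$)
$C{\left(k \right)} = - 51 k$
$\left(-41641 + C{\left(H{\left(X{\left(-4 \right)},14 \right)} \right)}\right) \left(-14667 + M{\left(65,-172 \right)}\right) = \left(-41641 - -2499\right) \left(-14667 + \left(-172 + 65\right)\right) = \left(-41641 + 2499\right) \left(-14667 - 107\right) = \left(-39142\right) \left(-14774\right) = 578283908$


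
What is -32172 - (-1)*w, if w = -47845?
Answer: -80017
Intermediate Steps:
-32172 - (-1)*w = -32172 - (-1)*(-47845) = -32172 - 1*47845 = -32172 - 47845 = -80017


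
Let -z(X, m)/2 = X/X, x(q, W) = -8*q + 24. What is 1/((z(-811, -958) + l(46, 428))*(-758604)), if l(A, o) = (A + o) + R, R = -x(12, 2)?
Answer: -1/412680576 ≈ -2.4232e-9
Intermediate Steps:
x(q, W) = 24 - 8*q
z(X, m) = -2 (z(X, m) = -2*X/X = -2*1 = -2)
R = 72 (R = -(24 - 8*12) = -(24 - 96) = -1*(-72) = 72)
l(A, o) = 72 + A + o (l(A, o) = (A + o) + 72 = 72 + A + o)
1/((z(-811, -958) + l(46, 428))*(-758604)) = 1/((-2 + (72 + 46 + 428))*(-758604)) = -1/758604/(-2 + 546) = -1/758604/544 = (1/544)*(-1/758604) = -1/412680576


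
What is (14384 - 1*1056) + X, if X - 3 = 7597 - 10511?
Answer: 10417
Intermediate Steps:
X = -2911 (X = 3 + (7597 - 10511) = 3 - 2914 = -2911)
(14384 - 1*1056) + X = (14384 - 1*1056) - 2911 = (14384 - 1056) - 2911 = 13328 - 2911 = 10417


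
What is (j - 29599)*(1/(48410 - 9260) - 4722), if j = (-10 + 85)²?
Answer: 2215992326113/19575 ≈ 1.1321e+8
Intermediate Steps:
j = 5625 (j = 75² = 5625)
(j - 29599)*(1/(48410 - 9260) - 4722) = (5625 - 29599)*(1/(48410 - 9260) - 4722) = -23974*(1/39150 - 4722) = -23974*(-184866299/39150) = 2215992326113/19575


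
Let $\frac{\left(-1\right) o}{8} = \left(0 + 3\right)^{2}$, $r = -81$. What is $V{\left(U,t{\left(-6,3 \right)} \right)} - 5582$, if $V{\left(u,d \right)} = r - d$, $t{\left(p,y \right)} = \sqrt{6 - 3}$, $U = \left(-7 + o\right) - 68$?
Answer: $-5663 - \sqrt{3} \approx -5664.7$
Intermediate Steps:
$o = -72$ ($o = - 8 \left(0 + 3\right)^{2} = - 8 \cdot 3^{2} = \left(-8\right) 9 = -72$)
$U = -147$ ($U = \left(-7 - 72\right) - 68 = -79 - 68 = -147$)
$t{\left(p,y \right)} = \sqrt{3}$
$V{\left(u,d \right)} = -81 - d$
$V{\left(U,t{\left(-6,3 \right)} \right)} - 5582 = \left(-81 - \sqrt{3}\right) - 5582 = -5663 - \sqrt{3}$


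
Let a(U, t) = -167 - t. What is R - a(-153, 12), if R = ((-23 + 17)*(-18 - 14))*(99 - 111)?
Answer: -2125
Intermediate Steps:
R = -2304 (R = -6*(-32)*(-12) = 192*(-12) = -2304)
R - a(-153, 12) = -2304 - (-167 - 1*12) = -2304 - (-167 - 12) = -2304 - 1*(-179) = -2304 + 179 = -2125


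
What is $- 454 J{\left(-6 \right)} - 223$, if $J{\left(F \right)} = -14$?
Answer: $6133$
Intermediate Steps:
$- 454 J{\left(-6 \right)} - 223 = \left(-454\right) \left(-14\right) - 223 = 6356 - 223 = 6133$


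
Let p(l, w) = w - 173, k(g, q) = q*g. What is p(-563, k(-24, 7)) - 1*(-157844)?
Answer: 157503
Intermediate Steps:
k(g, q) = g*q
p(l, w) = -173 + w
p(-563, k(-24, 7)) - 1*(-157844) = (-173 - 24*7) - 1*(-157844) = (-173 - 168) + 157844 = -341 + 157844 = 157503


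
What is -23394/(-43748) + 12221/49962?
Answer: 19357447/24837927 ≈ 0.77935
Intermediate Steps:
-23394/(-43748) + 12221/49962 = -23394*(-1/43748) + 12221*(1/49962) = 11697/21874 + 1111/4542 = 19357447/24837927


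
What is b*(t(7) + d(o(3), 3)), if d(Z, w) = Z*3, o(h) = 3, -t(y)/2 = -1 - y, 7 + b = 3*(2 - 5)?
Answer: -400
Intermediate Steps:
b = -16 (b = -7 + 3*(2 - 5) = -7 + 3*(-3) = -7 - 9 = -16)
t(y) = 2 + 2*y (t(y) = -2*(-1 - y) = 2 + 2*y)
d(Z, w) = 3*Z
b*(t(7) + d(o(3), 3)) = -16*((2 + 2*7) + 3*3) = -16*((2 + 14) + 9) = -16*(16 + 9) = -16*25 = -400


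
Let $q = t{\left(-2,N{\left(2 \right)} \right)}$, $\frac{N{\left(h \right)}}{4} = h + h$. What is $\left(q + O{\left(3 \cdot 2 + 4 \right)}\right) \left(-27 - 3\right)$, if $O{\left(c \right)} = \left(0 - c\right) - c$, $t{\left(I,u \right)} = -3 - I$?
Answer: $630$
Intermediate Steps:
$N{\left(h \right)} = 8 h$ ($N{\left(h \right)} = 4 \left(h + h\right) = 4 \cdot 2 h = 8 h$)
$q = -1$ ($q = -3 - -2 = -3 + 2 = -1$)
$O{\left(c \right)} = - 2 c$ ($O{\left(c \right)} = - c - c = - 2 c$)
$\left(q + O{\left(3 \cdot 2 + 4 \right)}\right) \left(-27 - 3\right) = \left(-1 - 2 \left(3 \cdot 2 + 4\right)\right) \left(-27 - 3\right) = \left(-1 - 2 \left(6 + 4\right)\right) \left(-27 - 3\right) = \left(-1 - 20\right) \left(-30\right) = \left(-21\right) \left(-30\right) = 630$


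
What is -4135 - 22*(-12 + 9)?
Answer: -4069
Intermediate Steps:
-4135 - 22*(-12 + 9) = -4135 - 22*(-3) = -4135 + 66 = -4069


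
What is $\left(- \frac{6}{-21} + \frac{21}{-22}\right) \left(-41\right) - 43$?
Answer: $- \frac{2399}{154} \approx -15.578$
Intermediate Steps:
$\left(- \frac{6}{-21} + \frac{21}{-22}\right) \left(-41\right) - 43 = \left(\left(-6\right) \left(- \frac{1}{21}\right) + 21 \left(- \frac{1}{22}\right)\right) \left(-41\right) - 43 = \left(\frac{2}{7} - \frac{21}{22}\right) \left(-41\right) - 43 = \left(- \frac{103}{154}\right) \left(-41\right) - 43 = \frac{4223}{154} - 43 = - \frac{2399}{154}$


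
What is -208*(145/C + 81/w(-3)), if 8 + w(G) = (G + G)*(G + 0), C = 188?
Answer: -433628/235 ≈ -1845.2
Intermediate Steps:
w(G) = -8 + 2*G² (w(G) = -8 + (G + G)*(G + 0) = -8 + (2*G)*G = -8 + 2*G²)
-208*(145/C + 81/w(-3)) = -208*(145/188 + 81/(-8 + 2*(-3)²)) = -208*(145*(1/188) + 81/(-8 + 2*9)) = -208*(145/188 + 81/(-8 + 18)) = -208*(145/188 + 81/10) = -208*8339/940 = -433628/235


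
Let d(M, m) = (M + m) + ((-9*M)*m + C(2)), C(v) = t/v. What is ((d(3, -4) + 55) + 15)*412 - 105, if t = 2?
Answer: 73231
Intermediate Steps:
C(v) = 2/v
d(M, m) = 1 + M + m - 9*M*m (d(M, m) = (M + m) + ((-9*M)*m + 2/2) = (M + m) + (-9*M*m + 2*(1/2)) = (M + m) + (-9*M*m + 1) = (M + m) + (1 - 9*M*m) = 1 + M + m - 9*M*m)
((d(3, -4) + 55) + 15)*412 - 105 = (((1 + 3 - 4 - 9*3*(-4)) + 55) + 15)*412 - 105 = (((1 + 3 - 4 + 108) + 55) + 15)*412 - 105 = ((108 + 55) + 15)*412 - 105 = (163 + 15)*412 - 105 = 178*412 - 105 = 73336 - 105 = 73231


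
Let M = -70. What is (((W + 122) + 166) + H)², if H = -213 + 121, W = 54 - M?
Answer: 102400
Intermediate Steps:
W = 124 (W = 54 - 1*(-70) = 54 + 70 = 124)
H = -92
(((W + 122) + 166) + H)² = (((124 + 122) + 166) - 92)² = ((246 + 166) - 92)² = (412 - 92)² = 320² = 102400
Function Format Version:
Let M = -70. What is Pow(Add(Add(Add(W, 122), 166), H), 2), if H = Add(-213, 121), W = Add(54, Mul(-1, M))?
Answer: 102400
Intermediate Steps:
W = 124 (W = Add(54, Mul(-1, -70)) = Add(54, 70) = 124)
H = -92
Pow(Add(Add(Add(W, 122), 166), H), 2) = Pow(Add(Add(Add(124, 122), 166), -92), 2) = Pow(Add(Add(246, 166), -92), 2) = Pow(Add(412, -92), 2) = Pow(320, 2) = 102400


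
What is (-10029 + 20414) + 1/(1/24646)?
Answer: 35031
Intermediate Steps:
(-10029 + 20414) + 1/(1/24646) = 10385 + 1/(1/24646) = 10385 + 24646 = 35031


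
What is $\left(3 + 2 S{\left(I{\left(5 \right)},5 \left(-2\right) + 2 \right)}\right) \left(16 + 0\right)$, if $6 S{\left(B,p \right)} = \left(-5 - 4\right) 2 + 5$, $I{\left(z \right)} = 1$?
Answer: $- \frac{64}{3} \approx -21.333$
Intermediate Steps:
$S{\left(B,p \right)} = - \frac{13}{6}$ ($S{\left(B,p \right)} = \frac{\left(-5 - 4\right) 2 + 5}{6} = \frac{\left(-9\right) 2 + 5}{6} = \frac{-18 + 5}{6} = \frac{1}{6} \left(-13\right) = - \frac{13}{6}$)
$\left(3 + 2 S{\left(I{\left(5 \right)},5 \left(-2\right) + 2 \right)}\right) \left(16 + 0\right) = \left(3 + 2 \left(- \frac{13}{6}\right)\right) \left(16 + 0\right) = \left(3 - \frac{13}{3}\right) 16 = \left(- \frac{4}{3}\right) 16 = - \frac{64}{3}$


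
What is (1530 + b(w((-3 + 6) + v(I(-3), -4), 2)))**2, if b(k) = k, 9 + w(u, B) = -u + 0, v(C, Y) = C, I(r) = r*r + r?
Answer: 2286144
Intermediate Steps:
I(r) = r + r**2 (I(r) = r**2 + r = r + r**2)
w(u, B) = -9 - u (w(u, B) = -9 + (-u + 0) = -9 - u)
(1530 + b(w((-3 + 6) + v(I(-3), -4), 2)))**2 = (1530 + (-9 - ((-3 + 6) - 3*(1 - 3))))**2 = (1530 + (-9 - (3 - 3*(-2))))**2 = (1530 + (-9 - (3 + 6)))**2 = (1530 + (-9 - 1*9))**2 = (1530 + (-9 - 9))**2 = (1530 - 18)**2 = 1512**2 = 2286144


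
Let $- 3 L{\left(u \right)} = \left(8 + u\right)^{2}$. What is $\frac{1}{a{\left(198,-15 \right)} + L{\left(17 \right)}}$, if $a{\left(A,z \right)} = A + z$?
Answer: $- \frac{3}{76} \approx -0.039474$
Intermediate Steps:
$L{\left(u \right)} = - \frac{\left(8 + u\right)^{2}}{3}$
$\frac{1}{a{\left(198,-15 \right)} + L{\left(17 \right)}} = \frac{1}{\left(198 - 15\right) - \frac{\left(8 + 17\right)^{2}}{3}} = \frac{1}{183 - \frac{25^{2}}{3}} = \frac{1}{183 - \frac{625}{3}} = \frac{1}{- \frac{76}{3}} = - \frac{3}{76}$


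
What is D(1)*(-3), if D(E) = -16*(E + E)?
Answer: 96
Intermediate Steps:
D(E) = -32*E
D(1)*(-3) = -32*1*(-3) = -32*(-3) = 96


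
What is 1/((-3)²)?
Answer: ⅑ ≈ 0.11111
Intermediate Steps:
1/((-3)²) = 1/9 = ⅑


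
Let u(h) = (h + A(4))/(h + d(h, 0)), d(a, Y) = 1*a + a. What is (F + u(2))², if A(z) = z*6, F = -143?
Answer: 173056/9 ≈ 19228.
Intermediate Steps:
d(a, Y) = 2*a (d(a, Y) = a + a = 2*a)
A(z) = 6*z
u(h) = (24 + h)/(3*h) (u(h) = (h + 6*4)/(h + 2*h) = (h + 24)/((3*h)) = (24 + h)*(1/(3*h)) = (24 + h)/(3*h))
(F + u(2))² = (-143 + (⅓)*(24 + 2)/2)² = (-143 + (⅓)*(½)*26)² = (-143 + 13/3)² = (-416/3)² = 173056/9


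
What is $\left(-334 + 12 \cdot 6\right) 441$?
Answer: $-115542$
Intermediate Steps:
$\left(-334 + 12 \cdot 6\right) 441 = \left(-334 + 72\right) 441 = \left(-262\right) 441 = -115542$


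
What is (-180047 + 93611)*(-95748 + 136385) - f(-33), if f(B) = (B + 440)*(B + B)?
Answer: -3512472870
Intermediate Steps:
f(B) = 2*B*(440 + B) (f(B) = (440 + B)*(2*B) = 2*B*(440 + B))
(-180047 + 93611)*(-95748 + 136385) - f(-33) = (-180047 + 93611)*(-95748 + 136385) - 2*(-33)*(440 - 33) = -86436*40637 - 2*(-33)*407 = -3512499732 - 1*(-26862) = -3512499732 + 26862 = -3512472870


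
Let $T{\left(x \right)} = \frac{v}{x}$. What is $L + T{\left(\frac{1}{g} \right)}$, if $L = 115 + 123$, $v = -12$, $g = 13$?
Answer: $82$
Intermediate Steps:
$L = 238$
$T{\left(x \right)} = - \frac{12}{x}$
$L + T{\left(\frac{1}{g} \right)} = 238 - \frac{12}{\frac{1}{13}} = 238 - 12 \frac{1}{\frac{1}{13}} = 238 - 156 = 82$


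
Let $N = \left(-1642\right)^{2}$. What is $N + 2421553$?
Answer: $5117717$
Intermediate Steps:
$N = 2696164$
$N + 2421553 = 2696164 + 2421553 = 5117717$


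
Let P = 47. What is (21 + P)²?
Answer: 4624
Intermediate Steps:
(21 + P)² = (21 + 47)² = 68² = 4624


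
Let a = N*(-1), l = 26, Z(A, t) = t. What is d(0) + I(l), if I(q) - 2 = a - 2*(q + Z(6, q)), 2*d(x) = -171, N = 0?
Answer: -375/2 ≈ -187.50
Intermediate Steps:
d(x) = -171/2 (d(x) = (½)*(-171) = -171/2)
a = 0 (a = 0*(-1) = 0)
I(q) = 2 - 4*q (I(q) = 2 + (0 - 2*(q + q)) = 2 + (0 - 4*q) = 2 - 4*q)
d(0) + I(l) = -171/2 + (2 - 4*26) = -171/2 + (2 - 104) = -171/2 - 102 = -375/2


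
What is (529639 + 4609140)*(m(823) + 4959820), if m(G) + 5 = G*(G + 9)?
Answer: 29006100143229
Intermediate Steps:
m(G) = -5 + G*(9 + G) (m(G) = -5 + G*(G + 9) = -5 + G*(9 + G))
(529639 + 4609140)*(m(823) + 4959820) = (529639 + 4609140)*((-5 + 823² + 9*823) + 4959820) = 5138779*((-5 + 677329 + 7407) + 4959820) = 5138779*(684731 + 4959820) = 5138779*5644551 = 29006100143229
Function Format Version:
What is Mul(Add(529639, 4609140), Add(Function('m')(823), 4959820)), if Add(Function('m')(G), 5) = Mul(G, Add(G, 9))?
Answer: 29006100143229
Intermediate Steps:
Function('m')(G) = Add(-5, Mul(G, Add(9, G))) (Function('m')(G) = Add(-5, Mul(G, Add(G, 9))) = Add(-5, Mul(G, Add(9, G))))
Mul(Add(529639, 4609140), Add(Function('m')(823), 4959820)) = Mul(Add(529639, 4609140), Add(Add(-5, Pow(823, 2), Mul(9, 823)), 4959820)) = Mul(5138779, Add(Add(-5, 677329, 7407), 4959820)) = Mul(5138779, Add(684731, 4959820)) = Mul(5138779, 5644551) = 29006100143229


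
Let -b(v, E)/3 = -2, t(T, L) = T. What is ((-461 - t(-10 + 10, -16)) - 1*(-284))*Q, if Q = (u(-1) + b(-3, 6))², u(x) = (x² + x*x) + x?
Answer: -8673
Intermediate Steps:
u(x) = x + 2*x² (u(x) = (x² + x²) + x = 2*x² + x = x + 2*x²)
b(v, E) = 6 (b(v, E) = -3*(-2) = 6)
Q = 49 (Q = (-(1 + 2*(-1)) + 6)² = (-(1 - 2) + 6)² = (-1*(-1) + 6)² = (1 + 6)² = 7² = 49)
((-461 - t(-10 + 10, -16)) - 1*(-284))*Q = ((-461 - (-10 + 10)) - 1*(-284))*49 = ((-461 - 1*0) + 284)*49 = ((-461 + 0) + 284)*49 = (-461 + 284)*49 = -177*49 = -8673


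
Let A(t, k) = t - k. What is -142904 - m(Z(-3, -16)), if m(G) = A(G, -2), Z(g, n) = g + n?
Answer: -142887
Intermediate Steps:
m(G) = 2 + G (m(G) = G - 1*(-2) = G + 2 = 2 + G)
-142904 - m(Z(-3, -16)) = -142904 - (2 + (-3 - 16)) = -142904 - (2 - 19) = -142904 - 1*(-17) = -142904 + 17 = -142887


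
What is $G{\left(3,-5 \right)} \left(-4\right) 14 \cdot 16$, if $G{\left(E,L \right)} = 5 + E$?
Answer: $-7168$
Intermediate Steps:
$G{\left(3,-5 \right)} \left(-4\right) 14 \cdot 16 = \left(5 + 3\right) \left(-4\right) 14 \cdot 16 = 8 \left(-4\right) 224 = \left(-32\right) 224 = -7168$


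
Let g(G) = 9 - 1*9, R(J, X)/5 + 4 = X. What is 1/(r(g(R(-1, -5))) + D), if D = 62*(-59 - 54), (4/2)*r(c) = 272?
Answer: -1/6870 ≈ -0.00014556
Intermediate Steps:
R(J, X) = -20 + 5*X
g(G) = 0 (g(G) = 9 - 9 = 0)
r(c) = 136 (r(c) = (½)*272 = 136)
D = -7006 (D = 62*(-113) = -7006)
1/(r(g(R(-1, -5))) + D) = 1/(136 - 7006) = 1/(-6870) = -1/6870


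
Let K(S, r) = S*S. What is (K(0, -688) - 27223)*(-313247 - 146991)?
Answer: 12529059074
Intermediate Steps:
K(S, r) = S²
(K(0, -688) - 27223)*(-313247 - 146991) = (0² - 27223)*(-313247 - 146991) = (0 - 27223)*(-460238) = -27223*(-460238) = 12529059074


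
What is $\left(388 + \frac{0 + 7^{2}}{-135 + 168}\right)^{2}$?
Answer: $\frac{165199609}{1089} \approx 1.517 \cdot 10^{5}$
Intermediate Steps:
$\left(388 + \frac{0 + 7^{2}}{-135 + 168}\right)^{2} = \left(388 + \frac{0 + 49}{33}\right)^{2} = \left(388 + 49 \cdot \frac{1}{33}\right)^{2} = \left(388 + \frac{49}{33}\right)^{2} = \left(\frac{12853}{33}\right)^{2} = \frac{165199609}{1089}$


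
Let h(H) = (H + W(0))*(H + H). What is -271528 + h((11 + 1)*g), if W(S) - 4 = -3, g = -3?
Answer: -269008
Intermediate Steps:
W(S) = 1 (W(S) = 4 - 3 = 1)
h(H) = 2*H*(1 + H) (h(H) = (H + 1)*(H + H) = (1 + H)*(2*H) = 2*H*(1 + H))
-271528 + h((11 + 1)*g) = -271528 + 2*((11 + 1)*(-3))*(1 + (11 + 1)*(-3)) = -271528 + 2*(12*(-3))*(1 + 12*(-3)) = -271528 + 2*(-36)*(1 - 36) = -271528 + 2*(-36)*(-35) = -271528 + 2520 = -269008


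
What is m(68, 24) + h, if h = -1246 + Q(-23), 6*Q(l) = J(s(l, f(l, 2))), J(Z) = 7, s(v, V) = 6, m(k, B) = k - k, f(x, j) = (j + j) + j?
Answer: -7469/6 ≈ -1244.8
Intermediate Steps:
f(x, j) = 3*j (f(x, j) = 2*j + j = 3*j)
m(k, B) = 0
Q(l) = 7/6 (Q(l) = (1/6)*7 = 7/6)
h = -7469/6 (h = -1246 + 7/6 = -7469/6 ≈ -1244.8)
m(68, 24) + h = 0 - 7469/6 = -7469/6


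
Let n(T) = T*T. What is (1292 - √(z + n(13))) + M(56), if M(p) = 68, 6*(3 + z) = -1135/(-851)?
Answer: 1360 - √4333620486/5106 ≈ 1347.1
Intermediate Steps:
z = -14183/5106 (z = -3 + (-1135/(-851))/6 = -3 + (-1135*(-1/851))/6 = -3 + (⅙)*(1135/851) = -3 + 1135/5106 = -14183/5106 ≈ -2.7777)
n(T) = T²
(1292 - √(z + n(13))) + M(56) = (1292 - √(-14183/5106 + 13²)) + 68 = (1292 - √(-14183/5106 + 169)) + 68 = (1292 - √(848731/5106)) + 68 = (1292 - √4333620486/5106) + 68 = 1360 - √4333620486/5106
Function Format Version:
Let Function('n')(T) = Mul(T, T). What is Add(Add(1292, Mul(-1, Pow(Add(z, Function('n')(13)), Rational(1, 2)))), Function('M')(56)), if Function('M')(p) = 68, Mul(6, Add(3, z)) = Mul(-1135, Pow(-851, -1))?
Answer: Add(1360, Mul(Rational(-1, 5106), Pow(4333620486, Rational(1, 2)))) ≈ 1347.1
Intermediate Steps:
z = Rational(-14183, 5106) (z = Add(-3, Mul(Rational(1, 6), Mul(-1135, Pow(-851, -1)))) = Add(-3, Mul(Rational(1, 6), Mul(-1135, Rational(-1, 851)))) = Add(-3, Mul(Rational(1, 6), Rational(1135, 851))) = Add(-3, Rational(1135, 5106)) = Rational(-14183, 5106) ≈ -2.7777)
Function('n')(T) = Pow(T, 2)
Add(Add(1292, Mul(-1, Pow(Add(z, Function('n')(13)), Rational(1, 2)))), Function('M')(56)) = Add(Add(1292, Mul(-1, Pow(Add(Rational(-14183, 5106), Pow(13, 2)), Rational(1, 2)))), 68) = Add(Add(1292, Mul(-1, Pow(Add(Rational(-14183, 5106), 169), Rational(1, 2)))), 68) = Add(Add(1292, Mul(-1, Pow(Rational(848731, 5106), Rational(1, 2)))), 68) = Add(Add(1292, Mul(-1, Mul(Rational(1, 5106), Pow(4333620486, Rational(1, 2))))), 68) = Add(Add(1292, Mul(Rational(-1, 5106), Pow(4333620486, Rational(1, 2)))), 68) = Add(1360, Mul(Rational(-1, 5106), Pow(4333620486, Rational(1, 2))))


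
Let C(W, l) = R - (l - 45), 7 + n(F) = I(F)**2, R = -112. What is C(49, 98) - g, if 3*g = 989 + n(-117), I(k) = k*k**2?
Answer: -2565164203246/3 ≈ -8.5506e+11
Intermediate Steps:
I(k) = k**3
n(F) = -7 + F**6 (n(F) = -7 + (F**3)**2 = -7 + F**6)
C(W, l) = -67 - l (C(W, l) = -112 - (l - 45) = -112 - (-45 + l) = -112 + (45 - l) = -67 - l)
g = 2565164202751/3 (g = (989 + (-7 + (-117)**6))/3 = (989 + (-7 + 2565164201769))/3 = (989 + 2565164201762)/3 = (1/3)*2565164202751 = 2565164202751/3 ≈ 8.5506e+11)
C(49, 98) - g = (-67 - 1*98) - 1*2565164202751/3 = (-67 - 98) - 2565164202751/3 = -165 - 2565164202751/3 = -2565164203246/3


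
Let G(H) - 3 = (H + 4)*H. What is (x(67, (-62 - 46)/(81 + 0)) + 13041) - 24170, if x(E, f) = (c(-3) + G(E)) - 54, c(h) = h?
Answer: -6426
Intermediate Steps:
G(H) = 3 + H*(4 + H) (G(H) = 3 + (H + 4)*H = 3 + (4 + H)*H = 3 + H*(4 + H))
x(E, f) = -54 + E**2 + 4*E (x(E, f) = (-3 + (3 + E**2 + 4*E)) - 54 = (E**2 + 4*E) - 54 = -54 + E**2 + 4*E)
(x(67, (-62 - 46)/(81 + 0)) + 13041) - 24170 = ((-54 + 67**2 + 4*67) + 13041) - 24170 = ((-54 + 4489 + 268) + 13041) - 24170 = (4703 + 13041) - 24170 = 17744 - 24170 = -6426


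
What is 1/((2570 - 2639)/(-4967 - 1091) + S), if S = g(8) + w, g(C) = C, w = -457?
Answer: -6058/2719973 ≈ -0.0022272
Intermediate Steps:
S = -449 (S = 8 - 457 = -449)
1/((2570 - 2639)/(-4967 - 1091) + S) = 1/((2570 - 2639)/(-4967 - 1091) - 449) = 1/(-69/(-6058) - 449) = 1/(-69*(-1/6058) - 449) = 1/(69/6058 - 449) = 1/(-2719973/6058) = -6058/2719973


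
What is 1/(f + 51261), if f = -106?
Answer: 1/51155 ≈ 1.9548e-5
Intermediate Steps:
1/(f + 51261) = 1/(-106 + 51261) = 1/51155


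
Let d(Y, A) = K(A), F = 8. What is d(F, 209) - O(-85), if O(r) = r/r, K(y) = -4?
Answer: -5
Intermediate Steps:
d(Y, A) = -4
O(r) = 1
d(F, 209) - O(-85) = -4 - 1*1 = -4 - 1 = -5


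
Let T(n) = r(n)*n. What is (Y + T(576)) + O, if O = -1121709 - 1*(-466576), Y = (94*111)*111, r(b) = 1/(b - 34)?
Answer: 136324399/271 ≈ 5.0304e+5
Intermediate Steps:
r(b) = 1/(-34 + b)
Y = 1158174 (Y = 10434*111 = 1158174)
O = -655133 (O = -1121709 + 466576 = -655133)
T(n) = n/(-34 + n)
(Y + T(576)) + O = (1158174 + 576/(-34 + 576)) - 655133 = (1158174 + 576/542) - 655133 = (1158174 + 576*(1/542)) - 655133 = (1158174 + 288/271) - 655133 = 313865442/271 - 655133 = 136324399/271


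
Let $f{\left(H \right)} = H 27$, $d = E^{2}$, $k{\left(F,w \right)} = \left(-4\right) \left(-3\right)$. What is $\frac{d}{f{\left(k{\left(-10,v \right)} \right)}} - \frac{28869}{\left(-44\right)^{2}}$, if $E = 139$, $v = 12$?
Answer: $\frac{7012975}{156816} \approx 44.721$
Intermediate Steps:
$k{\left(F,w \right)} = 12$
$d = 19321$ ($d = 139^{2} = 19321$)
$f{\left(H \right)} = 27 H$
$\frac{d}{f{\left(k{\left(-10,v \right)} \right)}} - \frac{28869}{\left(-44\right)^{2}} = \frac{19321}{27 \cdot 12} - \frac{28869}{\left(-44\right)^{2}} = \frac{19321}{324} - \frac{28869}{1936} = \frac{7012975}{156816}$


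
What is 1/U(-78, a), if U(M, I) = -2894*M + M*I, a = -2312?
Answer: 1/406068 ≈ 2.4626e-6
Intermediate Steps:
U(M, I) = -2894*M + I*M
1/U(-78, a) = 1/(-78*(-2894 - 2312)) = 1/(-78*(-5206)) = 1/406068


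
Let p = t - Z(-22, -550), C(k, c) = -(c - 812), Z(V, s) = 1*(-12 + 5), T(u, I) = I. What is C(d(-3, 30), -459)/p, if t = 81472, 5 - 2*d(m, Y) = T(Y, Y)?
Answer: 1271/81479 ≈ 0.015599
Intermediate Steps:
d(m, Y) = 5/2 - Y/2
Z(V, s) = -7 (Z(V, s) = 1*(-7) = -7)
C(k, c) = 812 - c (C(k, c) = -(-812 + c) = 812 - c)
p = 81479 (p = 81472 - 1*(-7) = 81472 + 7 = 81479)
C(d(-3, 30), -459)/p = (812 - 1*(-459))/81479 = (812 + 459)*(1/81479) = 1271*(1/81479) = 1271/81479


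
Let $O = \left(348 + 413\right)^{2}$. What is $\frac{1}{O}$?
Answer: $\frac{1}{579121} \approx 1.7268 \cdot 10^{-6}$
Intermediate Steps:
$O = 579121$ ($O = 761^{2} = 579121$)
$\frac{1}{O} = \frac{1}{579121}$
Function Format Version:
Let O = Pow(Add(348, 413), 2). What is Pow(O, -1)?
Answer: Rational(1, 579121) ≈ 1.7268e-6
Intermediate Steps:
O = 579121 (O = Pow(761, 2) = 579121)
Pow(O, -1) = Pow(579121, -1) = Rational(1, 579121)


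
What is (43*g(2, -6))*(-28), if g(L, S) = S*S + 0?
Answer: -43344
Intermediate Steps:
g(L, S) = S² (g(L, S) = S² + 0 = S²)
(43*g(2, -6))*(-28) = (43*(-6)²)*(-28) = (43*36)*(-28) = 1548*(-28) = -43344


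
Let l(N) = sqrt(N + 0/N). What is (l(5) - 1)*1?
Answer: -1 + sqrt(5) ≈ 1.2361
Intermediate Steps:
l(N) = sqrt(N) (l(N) = sqrt(N + 0) = sqrt(N))
(l(5) - 1)*1 = (sqrt(5) - 1)*1 = (-1 + sqrt(5))*1 = -1 + sqrt(5)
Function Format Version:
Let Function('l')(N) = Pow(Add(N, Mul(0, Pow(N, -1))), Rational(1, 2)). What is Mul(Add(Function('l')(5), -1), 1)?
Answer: Add(-1, Pow(5, Rational(1, 2))) ≈ 1.2361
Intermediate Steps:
Function('l')(N) = Pow(N, Rational(1, 2)) (Function('l')(N) = Pow(Add(N, 0), Rational(1, 2)) = Pow(N, Rational(1, 2)))
Mul(Add(Function('l')(5), -1), 1) = Mul(Add(Pow(5, Rational(1, 2)), -1), 1) = Mul(Add(-1, Pow(5, Rational(1, 2))), 1) = Add(-1, Pow(5, Rational(1, 2)))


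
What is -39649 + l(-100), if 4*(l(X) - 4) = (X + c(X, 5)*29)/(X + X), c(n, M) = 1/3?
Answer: -95147729/2400 ≈ -39645.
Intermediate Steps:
c(n, M) = ⅓
l(X) = 4 + (29/3 + X)/(8*X) (l(X) = 4 + ((X + (⅓)*29)/(X + X))/4 = 4 + ((X + 29/3)/((2*X)))/4 = 4 + ((29/3 + X)*(1/(2*X)))/4 = 4 + ((29/3 + X)/(2*X))/4 = 4 + (29/3 + X)/(8*X))
-39649 + l(-100) = -39649 + (1/24)*(29 + 99*(-100))/(-100) = -39649 + (1/24)*(-1/100)*(29 - 9900) = -39649 + (1/24)*(-1/100)*(-9871) = -39649 + 9871/2400 = -95147729/2400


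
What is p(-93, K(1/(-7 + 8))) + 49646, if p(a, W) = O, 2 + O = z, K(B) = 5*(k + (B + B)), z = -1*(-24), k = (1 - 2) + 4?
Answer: 49668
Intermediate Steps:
k = 3 (k = -1 + 4 = 3)
z = 24
K(B) = 15 + 10*B (K(B) = 5*(3 + (B + B)) = 5*(3 + 2*B) = 15 + 10*B)
O = 22 (O = -2 + 24 = 22)
p(a, W) = 22
p(-93, K(1/(-7 + 8))) + 49646 = 22 + 49646 = 49668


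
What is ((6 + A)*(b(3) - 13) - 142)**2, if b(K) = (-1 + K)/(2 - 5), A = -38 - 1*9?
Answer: 1575025/9 ≈ 1.7500e+5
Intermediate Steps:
A = -47 (A = -38 - 9 = -47)
b(K) = 1/3 - K/3 (b(K) = (-1 + K)/(-3) = (-1 + K)*(-1/3) = 1/3 - K/3)
((6 + A)*(b(3) - 13) - 142)**2 = ((6 - 47)*((1/3 - 1/3*3) - 13) - 142)**2 = (-41*((1/3 - 1) - 13) - 142)**2 = (-41*(-2/3 - 13) - 142)**2 = (-41*(-41/3) - 142)**2 = (1681/3 - 142)**2 = (1255/3)**2 = 1575025/9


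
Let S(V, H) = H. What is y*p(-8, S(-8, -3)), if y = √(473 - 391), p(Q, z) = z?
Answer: -3*√82 ≈ -27.166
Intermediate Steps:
y = √82 ≈ 9.0554
y*p(-8, S(-8, -3)) = √82*(-3) = -3*√82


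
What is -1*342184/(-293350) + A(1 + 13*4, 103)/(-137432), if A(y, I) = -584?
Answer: 2949896743/2519729825 ≈ 1.1707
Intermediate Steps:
-1*342184/(-293350) + A(1 + 13*4, 103)/(-137432) = -1*342184/(-293350) - 584/(-137432) = -342184*(-1/293350) - 584*(-1/137432) = 171092/146675 + 73/17179 = 2949896743/2519729825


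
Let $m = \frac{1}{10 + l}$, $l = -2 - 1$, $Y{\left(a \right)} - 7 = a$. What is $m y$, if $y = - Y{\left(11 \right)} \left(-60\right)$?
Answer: $\frac{1080}{7} \approx 154.29$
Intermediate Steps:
$Y{\left(a \right)} = 7 + a$
$y = 1080$ ($y = - (7 + 11) \left(-60\right) = \left(-1\right) 18 \left(-60\right) = \left(-18\right) \left(-60\right) = 1080$)
$l = -3$
$m = \frac{1}{7}$ ($m = \frac{1}{10 - 3} = \frac{1}{7} \approx 0.14286$)
$m y = \frac{1}{7} \cdot 1080 = \frac{1080}{7}$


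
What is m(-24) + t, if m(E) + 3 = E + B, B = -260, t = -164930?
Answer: -165217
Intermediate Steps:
m(E) = -263 + E (m(E) = -3 + (E - 260) = -3 + (-260 + E) = -263 + E)
m(-24) + t = (-263 - 24) - 164930 = -287 - 164930 = -165217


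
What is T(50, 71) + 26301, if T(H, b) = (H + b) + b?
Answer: 26493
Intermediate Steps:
T(H, b) = H + 2*b
T(50, 71) + 26301 = (50 + 2*71) + 26301 = (50 + 142) + 26301 = 192 + 26301 = 26493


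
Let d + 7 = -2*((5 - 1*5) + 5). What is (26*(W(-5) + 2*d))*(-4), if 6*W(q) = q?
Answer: 10868/3 ≈ 3622.7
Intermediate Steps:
W(q) = q/6
d = -17 (d = -7 - 2*((5 - 1*5) + 5) = -7 - 2*((5 - 5) + 5) = -7 - 2*(0 + 5) = -7 - 2*5 = -7 - 10 = -17)
(26*(W(-5) + 2*d))*(-4) = (26*((1/6)*(-5) + 2*(-17)))*(-4) = (26*(-5/6 - 34))*(-4) = (26*(-209/6))*(-4) = -2717/3*(-4) = 10868/3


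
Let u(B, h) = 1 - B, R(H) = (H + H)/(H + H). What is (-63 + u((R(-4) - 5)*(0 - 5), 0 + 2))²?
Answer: 6724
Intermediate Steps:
R(H) = 1 (R(H) = (2*H)/((2*H)) = (2*H)*(1/(2*H)) = 1)
(-63 + u((R(-4) - 5)*(0 - 5), 0 + 2))² = (-63 + (1 - (1 - 5)*(0 - 5)))² = (-63 + (1 - (-4)*(-5)))² = (-63 + (1 - 1*20))² = (-63 + (1 - 20))² = (-63 - 19)² = (-82)² = 6724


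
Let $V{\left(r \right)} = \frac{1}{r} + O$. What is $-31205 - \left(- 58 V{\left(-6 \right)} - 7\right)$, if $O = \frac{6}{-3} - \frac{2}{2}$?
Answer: $- \frac{94145}{3} \approx -31382.0$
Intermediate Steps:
$O = -3$ ($O = 6 \left(- \frac{1}{3}\right) - 1 = -2 - 1 = -3$)
$V{\left(r \right)} = -3 + \frac{1}{r}$ ($V{\left(r \right)} = \frac{1}{r} - 3 = -3 + \frac{1}{r}$)
$-31205 - \left(- 58 V{\left(-6 \right)} - 7\right) = -31205 - \left(- 58 \left(-3 + \frac{1}{-6}\right) - 7\right) = -31205 - \left(- 58 \left(-3 - \frac{1}{6}\right) - 7\right) = -31205 - \left(\left(-58\right) \left(- \frac{19}{6}\right) - 7\right) = -31205 - \left(\frac{551}{3} - 7\right) = -31205 - \frac{530}{3} = - \frac{94145}{3}$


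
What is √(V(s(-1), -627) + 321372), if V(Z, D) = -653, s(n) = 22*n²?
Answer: √320719 ≈ 566.32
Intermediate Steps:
√(V(s(-1), -627) + 321372) = √(-653 + 321372) = √320719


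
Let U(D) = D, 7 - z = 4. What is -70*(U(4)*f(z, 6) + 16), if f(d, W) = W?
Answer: -2800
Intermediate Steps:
z = 3 (z = 7 - 1*4 = 7 - 4 = 3)
-70*(U(4)*f(z, 6) + 16) = -70*(4*6 + 16) = -70*(24 + 16) = -70*40 = -2800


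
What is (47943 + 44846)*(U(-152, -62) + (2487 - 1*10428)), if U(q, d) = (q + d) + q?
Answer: -770798223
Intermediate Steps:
U(q, d) = d + 2*q (U(q, d) = (d + q) + q = d + 2*q)
(47943 + 44846)*(U(-152, -62) + (2487 - 1*10428)) = (47943 + 44846)*((-62 + 2*(-152)) + (2487 - 1*10428)) = 92789*((-62 - 304) + (2487 - 10428)) = 92789*(-366 - 7941) = 92789*(-8307) = -770798223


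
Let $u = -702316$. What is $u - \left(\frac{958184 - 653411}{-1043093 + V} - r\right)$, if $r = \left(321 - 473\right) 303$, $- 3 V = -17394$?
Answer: $- \frac{36965820427}{49395} \approx -7.4837 \cdot 10^{5}$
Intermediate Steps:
$V = 5798$ ($V = \left(- \frac{1}{3}\right) \left(-17394\right) = 5798$)
$r = -46056$ ($r = \left(-152\right) 303 = -46056$)
$u - \left(\frac{958184 - 653411}{-1043093 + V} - r\right) = -702316 - \left(\frac{958184 - 653411}{-1043093 + 5798} - -46056\right) = -702316 - \left(\frac{304773}{-1037295} + 46056\right) = -702316 - \left(304773 \left(- \frac{1}{1037295}\right) + 46056\right) = -702316 - \left(- \frac{14513}{49395} + 46056\right) = -702316 - \frac{2274921607}{49395} = - \frac{36965820427}{49395}$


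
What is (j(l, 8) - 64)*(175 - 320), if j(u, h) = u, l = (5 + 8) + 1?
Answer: 7250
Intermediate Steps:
l = 14 (l = 13 + 1 = 14)
(j(l, 8) - 64)*(175 - 320) = (14 - 64)*(175 - 320) = -50*(-145) = 7250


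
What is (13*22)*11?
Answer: 3146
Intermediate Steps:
(13*22)*11 = 286*11 = 3146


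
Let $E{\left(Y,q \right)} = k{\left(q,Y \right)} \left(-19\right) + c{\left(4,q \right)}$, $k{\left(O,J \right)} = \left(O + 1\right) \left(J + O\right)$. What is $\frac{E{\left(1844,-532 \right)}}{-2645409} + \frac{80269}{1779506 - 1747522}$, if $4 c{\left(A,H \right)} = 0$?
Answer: $- \frac{70340150897}{28203587152} \approx -2.494$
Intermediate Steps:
$c{\left(A,H \right)} = 0$ ($c{\left(A,H \right)} = \frac{1}{4} \cdot 0 = 0$)
$k{\left(O,J \right)} = \left(1 + O\right) \left(J + O\right)$
$E{\left(Y,q \right)} = - 19 Y - 19 q - 19 q^{2} - 19 Y q$ ($E{\left(Y,q \right)} = \left(Y + q + q^{2} + Y q\right) \left(-19\right) + 0 = \left(- 19 Y - 19 q - 19 q^{2} - 19 Y q\right) + 0 = - 19 Y - 19 q - 19 q^{2} - 19 Y q$)
$\frac{E{\left(1844,-532 \right)}}{-2645409} + \frac{80269}{1779506 - 1747522} = \frac{\left(-19\right) 1844 - -10108 - 19 \left(-532\right)^{2} - 35036 \left(-532\right)}{-2645409} + \frac{80269}{1779506 - 1747522} = \left(-35036 + 10108 - 5377456 + 18639152\right) \left(- \frac{1}{2645409}\right) + \frac{80269}{31984} = \left(-35036 + 10108 - 5377456 + 18639152\right) \left(- \frac{1}{2645409}\right) + 80269 \cdot \frac{1}{31984} = 13236768 \left(- \frac{1}{2645409}\right) + \frac{80269}{31984} = - \frac{4412256}{881803} + \frac{80269}{31984} = - \frac{70340150897}{28203587152}$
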